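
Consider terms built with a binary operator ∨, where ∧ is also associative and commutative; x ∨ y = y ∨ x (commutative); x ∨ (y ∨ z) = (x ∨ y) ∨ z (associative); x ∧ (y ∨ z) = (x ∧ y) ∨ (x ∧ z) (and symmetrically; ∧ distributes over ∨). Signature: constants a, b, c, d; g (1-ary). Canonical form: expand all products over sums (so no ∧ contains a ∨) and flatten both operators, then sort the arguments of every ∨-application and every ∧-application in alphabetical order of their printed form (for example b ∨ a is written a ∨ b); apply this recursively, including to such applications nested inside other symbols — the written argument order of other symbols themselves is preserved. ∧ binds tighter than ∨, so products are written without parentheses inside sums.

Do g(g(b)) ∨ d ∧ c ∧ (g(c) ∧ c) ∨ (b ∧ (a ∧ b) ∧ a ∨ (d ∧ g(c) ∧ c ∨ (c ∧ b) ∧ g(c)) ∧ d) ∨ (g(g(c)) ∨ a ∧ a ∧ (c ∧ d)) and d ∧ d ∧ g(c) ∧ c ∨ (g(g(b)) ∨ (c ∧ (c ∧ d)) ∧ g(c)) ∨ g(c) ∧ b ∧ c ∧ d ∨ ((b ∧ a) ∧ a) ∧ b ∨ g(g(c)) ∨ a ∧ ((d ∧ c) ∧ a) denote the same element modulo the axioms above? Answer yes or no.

Left:  g(g(b)) ∨ d ∧ c ∧ (g(c) ∧ c) ∨ (b ∧ (a ∧ b) ∧ a ∨ (d ∧ g(c) ∧ c ∨ (c ∧ b) ∧ g(c)) ∧ d) ∨ (g(g(c)) ∨ a ∧ a ∧ (c ∧ d))
  Distribute:  g(g(b)) ∨ c ∧ c ∧ d ∧ g(c) ∨ a ∧ a ∧ b ∧ b ∨ c ∧ d ∧ d ∧ g(c) ∨ b ∧ c ∧ d ∧ g(c) ∨ g(g(c)) ∨ a ∧ a ∧ c ∧ d
  Order the arguments:  a ∧ a ∧ b ∧ b ∨ a ∧ a ∧ c ∧ d ∨ b ∧ c ∧ d ∧ g(c) ∨ c ∧ c ∧ d ∧ g(c) ∨ c ∧ d ∧ d ∧ g(c) ∨ g(g(b)) ∨ g(g(c))
Right:  d ∧ d ∧ g(c) ∧ c ∨ (g(g(b)) ∨ (c ∧ (c ∧ d)) ∧ g(c)) ∨ g(c) ∧ b ∧ c ∧ d ∨ ((b ∧ a) ∧ a) ∧ b ∨ g(g(c)) ∨ a ∧ ((d ∧ c) ∧ a)
  Flatten:  c ∧ d ∧ d ∧ g(c) ∨ g(g(b)) ∨ c ∧ c ∧ d ∧ g(c) ∨ b ∧ c ∧ d ∧ g(c) ∨ a ∧ a ∧ b ∧ b ∨ g(g(c)) ∨ a ∧ a ∧ c ∧ d
  Sort arguments:  a ∧ a ∧ b ∧ b ∨ a ∧ a ∧ c ∧ d ∨ b ∧ c ∧ d ∧ g(c) ∨ c ∧ c ∧ d ∧ g(c) ∨ c ∧ d ∧ d ∧ g(c) ∨ g(g(b)) ∨ g(g(c))

Answer: yes — both canonical forms are a ∧ a ∧ b ∧ b ∨ a ∧ a ∧ c ∧ d ∨ b ∧ c ∧ d ∧ g(c) ∨ c ∧ c ∧ d ∧ g(c) ∨ c ∧ d ∧ d ∧ g(c) ∨ g(g(b)) ∨ g(g(c))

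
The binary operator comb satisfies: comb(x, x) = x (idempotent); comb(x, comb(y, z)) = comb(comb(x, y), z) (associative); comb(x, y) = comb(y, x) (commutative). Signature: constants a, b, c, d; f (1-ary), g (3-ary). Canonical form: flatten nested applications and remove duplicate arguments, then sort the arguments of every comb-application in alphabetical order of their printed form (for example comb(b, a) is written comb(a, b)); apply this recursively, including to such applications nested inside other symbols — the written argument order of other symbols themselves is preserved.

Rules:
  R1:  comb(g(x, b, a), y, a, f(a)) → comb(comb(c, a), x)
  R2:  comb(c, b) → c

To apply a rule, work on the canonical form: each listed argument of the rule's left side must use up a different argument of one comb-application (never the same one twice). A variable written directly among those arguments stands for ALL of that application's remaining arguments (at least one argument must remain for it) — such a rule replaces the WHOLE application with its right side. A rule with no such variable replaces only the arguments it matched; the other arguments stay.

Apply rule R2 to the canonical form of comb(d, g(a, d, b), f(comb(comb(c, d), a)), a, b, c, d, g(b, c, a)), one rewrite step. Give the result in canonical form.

Answer: comb(a, c, d, f(comb(a, c, d)), g(a, d, b), g(b, c, a))

Derivation:
Canonical form:  comb(a, b, c, d, f(comb(a, c, d)), g(a, d, b), g(b, c, a))
Apply R2:  consuming b, c
Giving:  comb(a, c, d, f(comb(a, c, d)), g(a, d, b), g(b, c, a))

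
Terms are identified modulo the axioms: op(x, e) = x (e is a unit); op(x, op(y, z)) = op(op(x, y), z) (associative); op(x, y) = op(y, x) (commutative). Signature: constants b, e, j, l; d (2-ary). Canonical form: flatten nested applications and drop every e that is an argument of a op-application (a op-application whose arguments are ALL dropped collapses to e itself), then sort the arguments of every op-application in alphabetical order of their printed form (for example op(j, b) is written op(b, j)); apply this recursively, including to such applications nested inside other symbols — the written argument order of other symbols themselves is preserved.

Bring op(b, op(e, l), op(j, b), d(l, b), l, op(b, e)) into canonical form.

Answer: op(b, b, b, d(l, b), j, l, l)

Derivation:
Flatten:  op(b, e, l, j, b, d(l, b), l, b, e)
Unit:  drop e (×2)
Sort:  op(b, b, b, d(l, b), j, l, l)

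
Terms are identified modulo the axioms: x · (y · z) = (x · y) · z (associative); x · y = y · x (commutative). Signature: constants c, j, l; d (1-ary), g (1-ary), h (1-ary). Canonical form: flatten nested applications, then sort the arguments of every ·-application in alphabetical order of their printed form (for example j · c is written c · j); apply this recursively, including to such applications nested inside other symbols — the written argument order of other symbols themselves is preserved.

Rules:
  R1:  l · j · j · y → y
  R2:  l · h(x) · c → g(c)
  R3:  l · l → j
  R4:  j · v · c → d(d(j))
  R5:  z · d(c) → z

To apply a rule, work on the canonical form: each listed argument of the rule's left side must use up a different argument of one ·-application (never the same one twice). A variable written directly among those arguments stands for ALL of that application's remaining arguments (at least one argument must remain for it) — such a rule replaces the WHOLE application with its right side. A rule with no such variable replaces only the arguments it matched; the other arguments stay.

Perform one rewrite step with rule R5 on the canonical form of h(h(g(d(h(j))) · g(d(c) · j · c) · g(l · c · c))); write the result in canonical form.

Answer: h(h(g(c · c · l) · g(c · j) · g(d(h(j)))))

Derivation:
Canonical form:  h(h(g(c · c · l) · g(c · d(c) · j) · g(d(h(j)))))
Apply R5:  consuming d(c);  z := c · j
The extension variable absorbs all remaining arguments, so the whole application is rewritten.
Result:  h(h(g(c · c · l) · g(c · j) · g(d(h(j)))))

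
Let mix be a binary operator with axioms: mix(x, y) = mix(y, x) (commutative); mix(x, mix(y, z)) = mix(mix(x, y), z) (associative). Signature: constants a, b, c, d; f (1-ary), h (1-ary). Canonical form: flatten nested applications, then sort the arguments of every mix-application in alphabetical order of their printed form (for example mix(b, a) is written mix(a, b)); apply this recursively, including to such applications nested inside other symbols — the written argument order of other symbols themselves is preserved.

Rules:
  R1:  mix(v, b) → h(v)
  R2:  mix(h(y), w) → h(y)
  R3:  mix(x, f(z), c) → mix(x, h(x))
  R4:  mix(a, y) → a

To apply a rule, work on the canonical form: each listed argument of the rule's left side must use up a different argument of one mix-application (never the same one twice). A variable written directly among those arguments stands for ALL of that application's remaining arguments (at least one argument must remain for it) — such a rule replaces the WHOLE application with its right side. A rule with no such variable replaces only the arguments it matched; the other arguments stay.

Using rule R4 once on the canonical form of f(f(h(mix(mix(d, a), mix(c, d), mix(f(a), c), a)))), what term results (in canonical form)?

Canonical form:  f(f(h(mix(a, a, c, c, d, d, f(a)))))
R4 matches:  uses a;  y := mix(a, c, c, d, d, f(a))
Every leftover argument binds to the variable; the entire application is replaced.
New term:  f(f(h(a)))

Answer: f(f(h(a)))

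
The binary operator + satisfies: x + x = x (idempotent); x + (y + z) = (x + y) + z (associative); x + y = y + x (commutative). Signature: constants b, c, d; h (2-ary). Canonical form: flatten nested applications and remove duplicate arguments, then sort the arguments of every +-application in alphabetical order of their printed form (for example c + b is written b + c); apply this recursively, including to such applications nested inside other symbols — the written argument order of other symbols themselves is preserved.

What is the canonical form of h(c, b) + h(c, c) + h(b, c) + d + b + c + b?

Answer: b + c + d + h(b, c) + h(c, b) + h(c, c)

Derivation:
Drop duplicates:  drop duplicate b
Sort:  b + c + d + h(b, c) + h(c, b) + h(c, c)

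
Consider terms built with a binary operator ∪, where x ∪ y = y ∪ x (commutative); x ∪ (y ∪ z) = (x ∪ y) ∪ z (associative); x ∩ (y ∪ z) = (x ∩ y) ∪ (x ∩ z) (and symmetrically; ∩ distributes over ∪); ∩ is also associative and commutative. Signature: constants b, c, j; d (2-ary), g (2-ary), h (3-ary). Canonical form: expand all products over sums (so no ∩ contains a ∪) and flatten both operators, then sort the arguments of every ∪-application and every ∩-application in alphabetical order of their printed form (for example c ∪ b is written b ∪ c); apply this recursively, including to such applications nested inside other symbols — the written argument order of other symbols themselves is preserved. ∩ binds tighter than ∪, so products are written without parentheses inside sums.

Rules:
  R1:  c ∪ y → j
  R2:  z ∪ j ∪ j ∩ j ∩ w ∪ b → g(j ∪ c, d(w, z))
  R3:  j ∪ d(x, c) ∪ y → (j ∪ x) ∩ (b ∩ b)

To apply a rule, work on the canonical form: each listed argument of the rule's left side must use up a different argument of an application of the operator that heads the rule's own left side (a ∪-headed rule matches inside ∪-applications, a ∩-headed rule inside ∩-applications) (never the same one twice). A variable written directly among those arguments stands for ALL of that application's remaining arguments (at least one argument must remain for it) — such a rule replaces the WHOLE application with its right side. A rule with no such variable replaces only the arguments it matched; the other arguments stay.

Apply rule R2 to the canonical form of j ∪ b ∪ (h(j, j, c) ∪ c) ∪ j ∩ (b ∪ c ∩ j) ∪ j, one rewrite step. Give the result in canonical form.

Canonical form:  b ∪ b ∩ j ∪ c ∪ c ∩ j ∩ j ∪ h(j, j, c) ∪ j ∪ j
Apply R2:  consuming b, c ∩ j ∩ j, j;  w := c, z := b ∩ j ∪ c ∪ h(j, j, c) ∪ j
Every leftover argument binds to the variable; the entire application is replaced.
Result:  g(c ∪ j, d(c, b ∩ j ∪ c ∪ h(j, j, c) ∪ j))

Answer: g(c ∪ j, d(c, b ∩ j ∪ c ∪ h(j, j, c) ∪ j))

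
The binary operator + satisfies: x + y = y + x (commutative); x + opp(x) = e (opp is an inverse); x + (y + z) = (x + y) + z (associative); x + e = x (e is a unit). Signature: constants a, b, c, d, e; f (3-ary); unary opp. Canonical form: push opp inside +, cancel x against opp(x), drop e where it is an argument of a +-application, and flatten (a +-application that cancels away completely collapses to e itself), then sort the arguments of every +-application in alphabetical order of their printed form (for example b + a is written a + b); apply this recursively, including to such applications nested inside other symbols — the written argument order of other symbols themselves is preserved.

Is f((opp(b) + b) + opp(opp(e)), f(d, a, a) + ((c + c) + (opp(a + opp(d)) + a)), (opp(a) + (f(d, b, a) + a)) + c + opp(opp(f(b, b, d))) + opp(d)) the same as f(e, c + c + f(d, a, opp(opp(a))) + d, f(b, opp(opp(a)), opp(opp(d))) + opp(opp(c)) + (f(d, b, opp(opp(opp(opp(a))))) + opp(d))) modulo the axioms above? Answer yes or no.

Left:  f((opp(b) + b) + opp(opp(e)), f(d, a, a) + ((c + c) + (opp(a + opp(d)) + a)), (opp(a) + (f(d, b, a) + a)) + c + opp(opp(f(b, b, d))) + opp(d))
  Focus inside:  (opp(a) + (f(d, b, a) + a)) + c + opp(opp(f(b, b, d))) + opp(d)
  Push opp inside:  distribute opp over + and collapse double opp
  Cancel inverse pairs:  a cancels
  Collect terms:  f(d, b, a) + c + f(b, b, d) + opp(d)
  Order the arguments:  c + f(b, b, d) + f(d, b, a) + opp(d)
  Rebuild:  f(e, c + c + d + f(d, a, a), c + f(b, b, d) + f(d, b, a) + opp(d))
Right:  f(e, c + c + f(d, a, opp(opp(a))) + d, f(b, opp(opp(a)), opp(opp(d))) + opp(opp(c)) + (f(d, b, opp(opp(opp(opp(a))))) + opp(d)))
  Descend into:  f(b, opp(opp(a)), opp(opp(d))) + opp(opp(c)) + (f(d, b, opp(opp(opp(opp(a))))) + opp(d))
  Push opp inside:  distribute opp over + and collapse double opp
  Combine occurrences:  f(b, a, d) + c + f(d, b, a) + opp(d)
  Sort arguments:  c + f(b, a, d) + f(d, b, a) + opp(d)
  Reassemble:  f(e, c + c + d + f(d, a, a), c + f(b, a, d) + f(d, b, a) + opp(d))

Answer: no — f(e, c + c + d + f(d, a, a), c + f(b, b, d) + f(d, b, a) + opp(d)) vs f(e, c + c + d + f(d, a, a), c + f(b, a, d) + f(d, b, a) + opp(d))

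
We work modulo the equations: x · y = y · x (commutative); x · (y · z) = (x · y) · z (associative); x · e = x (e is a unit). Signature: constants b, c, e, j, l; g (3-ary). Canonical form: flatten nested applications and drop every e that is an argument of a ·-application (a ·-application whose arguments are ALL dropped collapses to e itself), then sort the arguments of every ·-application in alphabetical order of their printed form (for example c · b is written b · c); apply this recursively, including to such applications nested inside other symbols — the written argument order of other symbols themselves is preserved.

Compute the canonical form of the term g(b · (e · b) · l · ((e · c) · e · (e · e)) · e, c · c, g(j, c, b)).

Answer: g(b · b · c · l, c · c, g(j, c, b))

Derivation:
Descend into:  b · (e · b) · l · ((e · c) · e · (e · e)) · e
Merge nested applications:  b · e · b · l · e · c · e · e · e · e
Unit:  drop e (×6)
Sort arguments:  b · b · c · l
Put back:  g(b · b · c · l, c · c, g(j, c, b))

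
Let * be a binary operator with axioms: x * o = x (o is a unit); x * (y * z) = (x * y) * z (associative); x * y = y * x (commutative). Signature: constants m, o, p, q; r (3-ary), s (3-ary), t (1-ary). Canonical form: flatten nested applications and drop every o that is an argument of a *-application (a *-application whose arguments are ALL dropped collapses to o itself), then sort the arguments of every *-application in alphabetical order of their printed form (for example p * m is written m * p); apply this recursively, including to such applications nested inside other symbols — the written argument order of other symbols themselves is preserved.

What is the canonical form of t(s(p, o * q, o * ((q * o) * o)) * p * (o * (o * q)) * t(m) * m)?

Answer: t(m * p * q * s(p, q, q) * t(m))

Derivation:
Focus inside:  s(p, o * q, o * ((q * o) * o)) * p * (o * (o * q)) * t(m) * m
Un-nest:  s(p, o * q, o * ((q * o) * o)) * p * o * o * q * t(m) * m
Simplify inside:  s(p, o * q, o * ((q * o) * o))  →  s(p, q, q)
Units out:  drop o (×2)
Sort arguments:  m * p * q * s(p, q, q) * t(m)
Rebuild:  t(m * p * q * s(p, q, q) * t(m))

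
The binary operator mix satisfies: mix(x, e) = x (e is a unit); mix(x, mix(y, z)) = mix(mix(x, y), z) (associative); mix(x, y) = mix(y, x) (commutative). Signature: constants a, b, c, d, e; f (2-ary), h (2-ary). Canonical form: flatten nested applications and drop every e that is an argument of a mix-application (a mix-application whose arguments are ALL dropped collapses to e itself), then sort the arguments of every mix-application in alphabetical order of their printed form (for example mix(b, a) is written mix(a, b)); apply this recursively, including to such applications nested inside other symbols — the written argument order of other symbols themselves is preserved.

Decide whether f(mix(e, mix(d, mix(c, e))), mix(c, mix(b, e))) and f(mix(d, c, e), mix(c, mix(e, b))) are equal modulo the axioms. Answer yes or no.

Left:  f(mix(e, mix(d, mix(c, e))), mix(c, mix(b, e)))
  Descend into:  mix(e, mix(d, mix(c, e)))
  Merge nested applications:  mix(e, d, c, e)
  Units out:  drop e (×2)
  Sort arguments:  mix(c, d)
  Rebuild:  f(mix(c, d), mix(b, c))
Right:  f(mix(d, c, e), mix(c, mix(e, b)))
  Work inside:  mix(c, mix(e, b))
  Un-nest:  mix(c, e, b)
  Units out:  drop e
  Order the arguments:  mix(b, c)
  Put back:  f(mix(c, d), mix(b, c))

Answer: yes — both canonical forms are f(mix(c, d), mix(b, c))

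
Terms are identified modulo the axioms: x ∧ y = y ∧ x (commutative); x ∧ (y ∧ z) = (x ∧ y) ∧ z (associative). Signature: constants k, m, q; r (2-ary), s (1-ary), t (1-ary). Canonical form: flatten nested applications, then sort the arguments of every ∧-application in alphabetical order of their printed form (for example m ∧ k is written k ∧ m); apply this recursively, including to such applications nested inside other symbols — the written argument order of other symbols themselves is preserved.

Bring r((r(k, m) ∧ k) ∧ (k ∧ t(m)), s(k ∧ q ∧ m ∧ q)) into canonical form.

Answer: r(k ∧ k ∧ r(k, m) ∧ t(m), s(k ∧ m ∧ q ∧ q))

Derivation:
Descend into:  (r(k, m) ∧ k) ∧ (k ∧ t(m))
Flatten:  r(k, m) ∧ k ∧ k ∧ t(m)
Order the arguments:  k ∧ k ∧ r(k, m) ∧ t(m)
Put back:  r(k ∧ k ∧ r(k, m) ∧ t(m), s(k ∧ m ∧ q ∧ q))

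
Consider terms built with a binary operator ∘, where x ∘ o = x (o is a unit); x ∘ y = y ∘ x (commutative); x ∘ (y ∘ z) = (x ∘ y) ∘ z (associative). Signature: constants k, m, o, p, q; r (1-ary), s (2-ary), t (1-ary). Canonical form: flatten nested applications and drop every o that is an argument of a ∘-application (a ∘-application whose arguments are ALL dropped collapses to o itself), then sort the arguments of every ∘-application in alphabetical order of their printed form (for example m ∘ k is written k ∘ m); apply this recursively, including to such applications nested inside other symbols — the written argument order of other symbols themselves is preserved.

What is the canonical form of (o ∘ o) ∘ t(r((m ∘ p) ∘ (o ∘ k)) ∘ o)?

Flatten:  o ∘ o ∘ t(r((m ∘ p) ∘ (o ∘ k)) ∘ o)
Canonicalize subterm:  t(r((m ∘ p) ∘ (o ∘ k)) ∘ o)  →  t(r(k ∘ m ∘ p))
Drop the unit:  drop o (×2)
Order the arguments:  t(r(k ∘ m ∘ p))

Answer: t(r(k ∘ m ∘ p))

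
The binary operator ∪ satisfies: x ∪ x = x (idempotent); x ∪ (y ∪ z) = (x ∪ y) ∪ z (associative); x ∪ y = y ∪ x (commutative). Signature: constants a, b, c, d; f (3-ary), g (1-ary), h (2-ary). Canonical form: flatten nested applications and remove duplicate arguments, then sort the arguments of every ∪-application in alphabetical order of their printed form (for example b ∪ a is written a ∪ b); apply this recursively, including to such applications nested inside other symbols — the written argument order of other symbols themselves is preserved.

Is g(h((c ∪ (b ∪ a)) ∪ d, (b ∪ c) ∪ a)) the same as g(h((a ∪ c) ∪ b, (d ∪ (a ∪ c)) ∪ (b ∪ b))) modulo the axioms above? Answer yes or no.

Answer: no — g(h(a ∪ b ∪ c ∪ d, a ∪ b ∪ c)) vs g(h(a ∪ b ∪ c, a ∪ b ∪ c ∪ d))

Derivation:
Left:  g(h((c ∪ (b ∪ a)) ∪ d, (b ∪ c) ∪ a))
  Descend into:  (c ∪ (b ∪ a)) ∪ d
  Merge nested applications:  c ∪ b ∪ a ∪ d
  Sort:  a ∪ b ∪ c ∪ d
  Rebuild:  g(h(a ∪ b ∪ c ∪ d, a ∪ b ∪ c))
Right:  g(h((a ∪ c) ∪ b, (d ∪ (a ∪ c)) ∪ (b ∪ b)))
  Descend into:  (d ∪ (a ∪ c)) ∪ (b ∪ b)
  Un-nest:  d ∪ a ∪ c ∪ b ∪ b
  Idempotence:  drop duplicate b
  Order the arguments:  a ∪ b ∪ c ∪ d
  Rebuild:  g(h(a ∪ b ∪ c, a ∪ b ∪ c ∪ d))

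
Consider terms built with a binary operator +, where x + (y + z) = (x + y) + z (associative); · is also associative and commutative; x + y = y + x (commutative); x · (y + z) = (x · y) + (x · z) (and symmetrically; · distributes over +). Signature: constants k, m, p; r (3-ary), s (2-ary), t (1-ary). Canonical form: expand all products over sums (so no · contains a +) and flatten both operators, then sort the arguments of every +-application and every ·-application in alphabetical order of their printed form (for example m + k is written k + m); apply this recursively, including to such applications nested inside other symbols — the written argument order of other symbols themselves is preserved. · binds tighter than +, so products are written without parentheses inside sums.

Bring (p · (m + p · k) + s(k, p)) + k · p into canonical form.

Answer: k · p + k · p · p + m · p + s(k, p)

Derivation:
Expand products over sums:  m · p + k · p · p + s(k, p) + k · p
Order the arguments:  k · p + k · p · p + m · p + s(k, p)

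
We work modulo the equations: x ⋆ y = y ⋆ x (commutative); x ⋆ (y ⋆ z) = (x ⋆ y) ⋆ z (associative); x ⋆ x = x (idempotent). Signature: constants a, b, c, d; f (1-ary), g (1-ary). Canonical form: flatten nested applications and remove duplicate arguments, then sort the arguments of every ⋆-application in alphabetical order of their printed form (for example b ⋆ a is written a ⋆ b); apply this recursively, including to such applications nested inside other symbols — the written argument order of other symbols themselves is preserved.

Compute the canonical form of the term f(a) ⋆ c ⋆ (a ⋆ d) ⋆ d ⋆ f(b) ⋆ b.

Un-nest:  f(a) ⋆ c ⋆ a ⋆ d ⋆ d ⋆ f(b) ⋆ b
Deduplicate:  drop duplicate d
Sort arguments:  a ⋆ b ⋆ c ⋆ d ⋆ f(a) ⋆ f(b)

Answer: a ⋆ b ⋆ c ⋆ d ⋆ f(a) ⋆ f(b)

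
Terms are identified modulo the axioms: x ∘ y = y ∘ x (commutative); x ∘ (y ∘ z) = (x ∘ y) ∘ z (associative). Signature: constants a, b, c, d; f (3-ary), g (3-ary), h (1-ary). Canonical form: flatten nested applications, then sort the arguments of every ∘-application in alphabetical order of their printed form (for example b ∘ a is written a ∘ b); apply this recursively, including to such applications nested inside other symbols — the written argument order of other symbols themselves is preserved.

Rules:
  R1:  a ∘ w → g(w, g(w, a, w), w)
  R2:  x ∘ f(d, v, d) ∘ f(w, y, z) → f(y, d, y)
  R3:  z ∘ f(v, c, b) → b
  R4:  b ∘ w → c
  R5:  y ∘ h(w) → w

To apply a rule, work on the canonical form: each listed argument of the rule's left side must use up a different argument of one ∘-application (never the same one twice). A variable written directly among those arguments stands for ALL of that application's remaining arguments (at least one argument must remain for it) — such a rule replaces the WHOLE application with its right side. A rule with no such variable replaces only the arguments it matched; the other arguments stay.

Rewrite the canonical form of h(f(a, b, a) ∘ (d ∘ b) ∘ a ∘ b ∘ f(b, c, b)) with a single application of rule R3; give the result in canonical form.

Canonical form:  h(a ∘ b ∘ b ∘ d ∘ f(a, b, a) ∘ f(b, c, b))
Apply R3:  consuming f(b, c, b);  v := b, z := a ∘ b ∘ b ∘ d ∘ f(a, b, a)
The variable takes the whole remainder — replace the entire application.
New term:  h(b)

Answer: h(b)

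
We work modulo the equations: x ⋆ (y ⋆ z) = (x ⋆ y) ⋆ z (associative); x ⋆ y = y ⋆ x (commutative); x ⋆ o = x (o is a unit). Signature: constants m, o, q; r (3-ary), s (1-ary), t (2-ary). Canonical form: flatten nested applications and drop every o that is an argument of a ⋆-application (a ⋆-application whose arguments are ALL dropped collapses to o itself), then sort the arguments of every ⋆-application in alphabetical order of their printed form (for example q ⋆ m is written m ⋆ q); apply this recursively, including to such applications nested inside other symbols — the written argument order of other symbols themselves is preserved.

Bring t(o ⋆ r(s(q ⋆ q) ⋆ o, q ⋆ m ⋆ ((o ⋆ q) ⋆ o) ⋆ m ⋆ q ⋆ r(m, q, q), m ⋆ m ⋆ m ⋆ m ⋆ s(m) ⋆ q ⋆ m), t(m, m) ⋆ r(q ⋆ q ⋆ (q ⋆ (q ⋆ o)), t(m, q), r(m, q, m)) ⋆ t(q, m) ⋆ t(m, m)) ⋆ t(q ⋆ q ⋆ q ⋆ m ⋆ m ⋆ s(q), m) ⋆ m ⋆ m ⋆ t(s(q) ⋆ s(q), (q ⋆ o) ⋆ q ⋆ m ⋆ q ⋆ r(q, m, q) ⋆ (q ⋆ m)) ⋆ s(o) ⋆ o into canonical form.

Answer: m ⋆ m ⋆ s(o) ⋆ t(m ⋆ m ⋆ q ⋆ q ⋆ q ⋆ s(q), m) ⋆ t(r(s(q ⋆ q), m ⋆ m ⋆ q ⋆ q ⋆ q ⋆ r(m, q, q), m ⋆ m ⋆ m ⋆ m ⋆ m ⋆ q ⋆ s(m)), r(q ⋆ q ⋆ q ⋆ q, t(m, q), r(m, q, m)) ⋆ t(m, m) ⋆ t(m, m) ⋆ t(q, m)) ⋆ t(s(q) ⋆ s(q), m ⋆ m ⋆ q ⋆ q ⋆ q ⋆ q ⋆ r(q, m, q))

Derivation:
Inside:  t(o ⋆ r(s(q ⋆ q) ⋆ o, q ⋆ m ⋆ ((o ⋆ q) ⋆ o) ⋆ m ⋆ q ⋆ r(m, q, q), m ⋆ m ⋆ m ⋆ m ⋆ s(m) ⋆ q ⋆ m), t(m, m) ⋆ r(q ⋆ q ⋆ (q ⋆ (q ⋆ o)), t(m, q), r(m, q, m)) ⋆ t(q, m) ⋆ t(m, m))  →  t(r(s(q ⋆ q), m ⋆ m ⋆ q ⋆ q ⋆ q ⋆ r(m, q, q), m ⋆ m ⋆ m ⋆ m ⋆ m ⋆ q ⋆ s(m)), r(q ⋆ q ⋆ q ⋆ q, t(m, q), r(m, q, m)) ⋆ t(m, m) ⋆ t(m, m) ⋆ t(q, m))
Inside:  t(q ⋆ q ⋆ q ⋆ m ⋆ m ⋆ s(q), m)  →  t(m ⋆ m ⋆ q ⋆ q ⋆ q ⋆ s(q), m)
Inside:  t(s(q) ⋆ s(q), (q ⋆ o) ⋆ q ⋆ m ⋆ q ⋆ r(q, m, q) ⋆ (q ⋆ m))  →  t(s(q) ⋆ s(q), m ⋆ m ⋆ q ⋆ q ⋆ q ⋆ q ⋆ r(q, m, q))
Drop the unit:  drop o
Sort arguments:  m ⋆ m ⋆ s(o) ⋆ t(m ⋆ m ⋆ q ⋆ q ⋆ q ⋆ s(q), m) ⋆ t(r(s(q ⋆ q), m ⋆ m ⋆ q ⋆ q ⋆ q ⋆ r(m, q, q), m ⋆ m ⋆ m ⋆ m ⋆ m ⋆ q ⋆ s(m)), r(q ⋆ q ⋆ q ⋆ q, t(m, q), r(m, q, m)) ⋆ t(m, m) ⋆ t(m, m) ⋆ t(q, m)) ⋆ t(s(q) ⋆ s(q), m ⋆ m ⋆ q ⋆ q ⋆ q ⋆ q ⋆ r(q, m, q))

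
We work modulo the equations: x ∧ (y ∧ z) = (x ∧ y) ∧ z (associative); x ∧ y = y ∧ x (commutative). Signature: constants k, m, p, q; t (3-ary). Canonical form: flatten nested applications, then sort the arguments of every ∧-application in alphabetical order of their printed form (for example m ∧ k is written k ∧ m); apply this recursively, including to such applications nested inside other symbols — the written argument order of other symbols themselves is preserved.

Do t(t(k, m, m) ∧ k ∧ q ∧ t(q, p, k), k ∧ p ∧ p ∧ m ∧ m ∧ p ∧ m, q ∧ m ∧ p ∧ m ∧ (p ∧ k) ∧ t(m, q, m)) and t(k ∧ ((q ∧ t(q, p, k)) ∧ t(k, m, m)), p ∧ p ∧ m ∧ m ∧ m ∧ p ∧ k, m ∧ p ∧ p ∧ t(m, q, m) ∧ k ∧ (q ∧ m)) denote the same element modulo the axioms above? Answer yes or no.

Answer: yes — both canonical forms are t(k ∧ q ∧ t(k, m, m) ∧ t(q, p, k), k ∧ m ∧ m ∧ m ∧ p ∧ p ∧ p, k ∧ m ∧ m ∧ p ∧ p ∧ q ∧ t(m, q, m))

Derivation:
Left:  t(t(k, m, m) ∧ k ∧ q ∧ t(q, p, k), k ∧ p ∧ p ∧ m ∧ m ∧ p ∧ m, q ∧ m ∧ p ∧ m ∧ (p ∧ k) ∧ t(m, q, m))
  Focus inside:  q ∧ m ∧ p ∧ m ∧ (p ∧ k) ∧ t(m, q, m)
  Merge nested applications:  q ∧ m ∧ p ∧ m ∧ p ∧ k ∧ t(m, q, m)
  Order the arguments:  k ∧ m ∧ m ∧ p ∧ p ∧ q ∧ t(m, q, m)
  Rebuild:  t(k ∧ q ∧ t(k, m, m) ∧ t(q, p, k), k ∧ m ∧ m ∧ m ∧ p ∧ p ∧ p, k ∧ m ∧ m ∧ p ∧ p ∧ q ∧ t(m, q, m))
Right:  t(k ∧ ((q ∧ t(q, p, k)) ∧ t(k, m, m)), p ∧ p ∧ m ∧ m ∧ m ∧ p ∧ k, m ∧ p ∧ p ∧ t(m, q, m) ∧ k ∧ (q ∧ m))
  Focus inside:  k ∧ ((q ∧ t(q, p, k)) ∧ t(k, m, m))
  Un-nest:  k ∧ q ∧ t(q, p, k) ∧ t(k, m, m)
  Sort arguments:  k ∧ q ∧ t(k, m, m) ∧ t(q, p, k)
  Rebuild:  t(k ∧ q ∧ t(k, m, m) ∧ t(q, p, k), k ∧ m ∧ m ∧ m ∧ p ∧ p ∧ p, k ∧ m ∧ m ∧ p ∧ p ∧ q ∧ t(m, q, m))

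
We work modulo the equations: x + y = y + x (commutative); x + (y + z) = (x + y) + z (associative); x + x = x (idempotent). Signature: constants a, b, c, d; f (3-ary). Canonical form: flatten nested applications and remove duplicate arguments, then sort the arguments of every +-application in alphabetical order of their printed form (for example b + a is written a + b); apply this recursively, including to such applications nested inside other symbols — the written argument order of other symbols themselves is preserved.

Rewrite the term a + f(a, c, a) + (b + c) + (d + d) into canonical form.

Answer: a + b + c + d + f(a, c, a)

Derivation:
Merge nested applications:  a + f(a, c, a) + b + c + d + d
Drop duplicates:  drop duplicate d
Sort arguments:  a + b + c + d + f(a, c, a)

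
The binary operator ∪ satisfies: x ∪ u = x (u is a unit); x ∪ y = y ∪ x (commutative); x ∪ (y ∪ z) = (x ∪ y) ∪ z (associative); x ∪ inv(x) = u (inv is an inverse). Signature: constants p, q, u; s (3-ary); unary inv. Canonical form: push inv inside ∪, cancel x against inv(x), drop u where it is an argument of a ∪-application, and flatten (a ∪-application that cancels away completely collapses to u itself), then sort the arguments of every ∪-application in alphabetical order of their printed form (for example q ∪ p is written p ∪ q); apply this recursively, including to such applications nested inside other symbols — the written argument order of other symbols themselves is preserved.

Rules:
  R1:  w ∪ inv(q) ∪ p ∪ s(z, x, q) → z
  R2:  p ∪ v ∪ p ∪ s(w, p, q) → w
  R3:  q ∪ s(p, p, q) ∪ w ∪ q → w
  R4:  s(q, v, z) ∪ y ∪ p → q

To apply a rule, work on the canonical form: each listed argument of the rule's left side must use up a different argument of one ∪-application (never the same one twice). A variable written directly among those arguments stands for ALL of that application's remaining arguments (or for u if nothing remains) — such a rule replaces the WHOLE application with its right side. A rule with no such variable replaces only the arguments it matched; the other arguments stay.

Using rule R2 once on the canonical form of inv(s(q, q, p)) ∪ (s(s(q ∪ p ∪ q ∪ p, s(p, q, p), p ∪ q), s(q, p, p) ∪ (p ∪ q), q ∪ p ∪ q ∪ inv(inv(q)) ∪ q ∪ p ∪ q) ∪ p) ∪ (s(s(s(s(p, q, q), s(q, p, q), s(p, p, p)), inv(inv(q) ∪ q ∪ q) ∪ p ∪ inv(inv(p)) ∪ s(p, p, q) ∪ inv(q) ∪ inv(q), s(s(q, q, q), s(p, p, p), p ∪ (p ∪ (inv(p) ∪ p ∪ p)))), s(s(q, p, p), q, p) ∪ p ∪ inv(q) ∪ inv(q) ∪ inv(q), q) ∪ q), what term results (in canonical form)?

Answer: inv(s(q, q, p)) ∪ p ∪ q ∪ s(s(p ∪ p ∪ q ∪ q, s(p, q, p), p ∪ q), p ∪ q ∪ s(q, p, p), p ∪ p ∪ q ∪ q ∪ q ∪ q ∪ q) ∪ s(s(s(s(p, q, q), s(q, p, q), s(p, p, p)), p, s(s(q, q, q), s(p, p, p), p ∪ p ∪ p)), inv(q) ∪ inv(q) ∪ inv(q) ∪ p ∪ s(s(q, p, p), q, p), q)

Derivation:
Canonical form:  inv(s(q, q, p)) ∪ p ∪ q ∪ s(s(p ∪ p ∪ q ∪ q, s(p, q, p), p ∪ q), p ∪ q ∪ s(q, p, p), p ∪ p ∪ q ∪ q ∪ q ∪ q ∪ q) ∪ s(s(s(s(p, q, q), s(q, p, q), s(p, p, p)), inv(q) ∪ inv(q) ∪ inv(q) ∪ p ∪ p ∪ s(p, p, q), s(s(q, q, q), s(p, p, p), p ∪ p ∪ p)), inv(q) ∪ inv(q) ∪ inv(q) ∪ p ∪ s(s(q, p, p), q, p), q)
Match R2:  consume p, p, s(p, p, q);  v := inv(q) ∪ inv(q) ∪ inv(q), w := p
The extension variable absorbs all remaining arguments, so the whole application is rewritten.
Result:  inv(s(q, q, p)) ∪ p ∪ q ∪ s(s(p ∪ p ∪ q ∪ q, s(p, q, p), p ∪ q), p ∪ q ∪ s(q, p, p), p ∪ p ∪ q ∪ q ∪ q ∪ q ∪ q) ∪ s(s(s(s(p, q, q), s(q, p, q), s(p, p, p)), p, s(s(q, q, q), s(p, p, p), p ∪ p ∪ p)), inv(q) ∪ inv(q) ∪ inv(q) ∪ p ∪ s(s(q, p, p), q, p), q)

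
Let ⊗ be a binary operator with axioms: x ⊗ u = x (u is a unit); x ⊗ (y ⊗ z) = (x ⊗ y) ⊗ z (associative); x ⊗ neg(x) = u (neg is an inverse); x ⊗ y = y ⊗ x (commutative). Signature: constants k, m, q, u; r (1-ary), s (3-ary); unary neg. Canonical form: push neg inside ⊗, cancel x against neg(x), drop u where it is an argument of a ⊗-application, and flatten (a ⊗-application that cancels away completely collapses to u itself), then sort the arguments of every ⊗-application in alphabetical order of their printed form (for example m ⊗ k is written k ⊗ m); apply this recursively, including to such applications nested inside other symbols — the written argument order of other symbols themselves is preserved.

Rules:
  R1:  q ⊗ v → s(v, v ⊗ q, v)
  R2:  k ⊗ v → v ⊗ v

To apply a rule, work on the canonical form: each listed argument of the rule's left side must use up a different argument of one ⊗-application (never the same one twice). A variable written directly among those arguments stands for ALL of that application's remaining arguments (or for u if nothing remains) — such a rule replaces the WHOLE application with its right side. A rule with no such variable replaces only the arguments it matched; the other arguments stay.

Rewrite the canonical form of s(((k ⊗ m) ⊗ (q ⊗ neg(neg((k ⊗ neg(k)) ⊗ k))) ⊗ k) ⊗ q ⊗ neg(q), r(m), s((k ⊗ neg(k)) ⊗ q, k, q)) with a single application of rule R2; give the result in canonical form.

Answer: s(k ⊗ k ⊗ k ⊗ k ⊗ m ⊗ m ⊗ q ⊗ q, r(m), s(q, k, q))

Derivation:
Canonical form:  s(k ⊗ k ⊗ k ⊗ m ⊗ q, r(m), s(q, k, q))
Apply R2:  consuming k;  v := k ⊗ k ⊗ m ⊗ q
The variable takes the whole remainder — replace the entire application.
New term:  s(k ⊗ k ⊗ k ⊗ k ⊗ m ⊗ m ⊗ q ⊗ q, r(m), s(q, k, q))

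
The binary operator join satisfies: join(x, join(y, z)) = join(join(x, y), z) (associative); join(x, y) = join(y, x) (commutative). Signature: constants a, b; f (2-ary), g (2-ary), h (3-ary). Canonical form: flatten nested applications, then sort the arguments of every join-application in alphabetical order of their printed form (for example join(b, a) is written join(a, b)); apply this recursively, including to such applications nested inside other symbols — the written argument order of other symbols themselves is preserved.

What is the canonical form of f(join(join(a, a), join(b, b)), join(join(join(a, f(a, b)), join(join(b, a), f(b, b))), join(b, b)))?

Answer: f(join(a, a, b, b), join(a, a, b, b, b, f(a, b), f(b, b)))

Derivation:
Focus inside:  join(join(join(a, f(a, b)), join(join(b, a), f(b, b))), join(b, b))
Flatten:  join(a, f(a, b), b, a, f(b, b), b, b)
Sort:  join(a, a, b, b, b, f(a, b), f(b, b))
Put back:  f(join(a, a, b, b), join(a, a, b, b, b, f(a, b), f(b, b)))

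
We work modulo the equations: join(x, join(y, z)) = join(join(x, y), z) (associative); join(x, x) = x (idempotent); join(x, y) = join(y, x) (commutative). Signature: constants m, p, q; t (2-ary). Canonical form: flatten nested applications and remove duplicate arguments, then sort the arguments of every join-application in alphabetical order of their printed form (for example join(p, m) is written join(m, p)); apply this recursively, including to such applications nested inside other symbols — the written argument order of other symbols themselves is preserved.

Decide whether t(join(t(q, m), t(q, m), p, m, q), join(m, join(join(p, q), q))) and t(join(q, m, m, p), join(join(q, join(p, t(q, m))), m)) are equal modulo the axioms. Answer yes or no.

Answer: no — t(join(m, p, q, t(q, m)), join(m, p, q)) vs t(join(m, p, q), join(m, p, q, t(q, m)))

Derivation:
Left:  t(join(t(q, m), t(q, m), p, m, q), join(m, join(join(p, q), q)))
  Focus inside:  join(t(q, m), t(q, m), p, m, q)
  Idempotence:  drop duplicate t(q, m)
  Sort arguments:  join(m, p, q, t(q, m))
  Put back:  t(join(m, p, q, t(q, m)), join(m, p, q))
Right:  t(join(q, m, m, p), join(join(q, join(p, t(q, m))), m))
  Focus inside:  join(join(q, join(p, t(q, m))), m)
  Merge nested applications:  join(q, p, t(q, m), m)
  Sort:  join(m, p, q, t(q, m))
  Rebuild:  t(join(m, p, q), join(m, p, q, t(q, m)))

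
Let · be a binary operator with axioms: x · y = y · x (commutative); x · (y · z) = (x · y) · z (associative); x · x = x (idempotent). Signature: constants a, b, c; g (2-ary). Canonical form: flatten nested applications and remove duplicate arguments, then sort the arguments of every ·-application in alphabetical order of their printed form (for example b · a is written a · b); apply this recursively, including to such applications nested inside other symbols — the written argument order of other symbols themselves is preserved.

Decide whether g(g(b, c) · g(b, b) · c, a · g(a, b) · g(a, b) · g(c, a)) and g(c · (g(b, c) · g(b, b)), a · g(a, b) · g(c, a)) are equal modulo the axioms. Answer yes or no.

Left:  g(g(b, c) · g(b, b) · c, a · g(a, b) · g(a, b) · g(c, a))
  Work inside:  a · g(a, b) · g(a, b) · g(c, a)
  Idempotence:  drop duplicate g(a, b)
  Sort:  a · g(a, b) · g(c, a)
  Reassemble:  g(c · g(b, b) · g(b, c), a · g(a, b) · g(c, a))
Right:  g(c · (g(b, c) · g(b, b)), a · g(a, b) · g(c, a))
  Descend into:  c · (g(b, c) · g(b, b))
  Un-nest:  c · g(b, c) · g(b, b)
  Sort arguments:  c · g(b, b) · g(b, c)
  Reassemble:  g(c · g(b, b) · g(b, c), a · g(a, b) · g(c, a))

Answer: yes — both canonical forms are g(c · g(b, b) · g(b, c), a · g(a, b) · g(c, a))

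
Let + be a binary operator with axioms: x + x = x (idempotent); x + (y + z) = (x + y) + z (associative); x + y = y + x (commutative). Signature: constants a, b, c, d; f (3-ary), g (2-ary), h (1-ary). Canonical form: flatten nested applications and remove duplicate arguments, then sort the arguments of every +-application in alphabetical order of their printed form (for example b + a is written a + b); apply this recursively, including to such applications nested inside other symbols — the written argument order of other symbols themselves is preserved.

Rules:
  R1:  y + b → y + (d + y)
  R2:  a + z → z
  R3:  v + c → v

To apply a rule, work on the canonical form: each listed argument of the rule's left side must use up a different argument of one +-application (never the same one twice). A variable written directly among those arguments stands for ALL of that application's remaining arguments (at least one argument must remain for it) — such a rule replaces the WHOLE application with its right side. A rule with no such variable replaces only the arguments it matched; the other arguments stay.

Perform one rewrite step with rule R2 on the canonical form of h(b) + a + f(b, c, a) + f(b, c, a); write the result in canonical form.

Canonical form:  a + f(b, c, a) + h(b)
R2 matches:  uses a;  z := f(b, c, a) + h(b)
The extension variable absorbs all remaining arguments, so the whole application is rewritten.
Giving:  f(b, c, a) + h(b)

Answer: f(b, c, a) + h(b)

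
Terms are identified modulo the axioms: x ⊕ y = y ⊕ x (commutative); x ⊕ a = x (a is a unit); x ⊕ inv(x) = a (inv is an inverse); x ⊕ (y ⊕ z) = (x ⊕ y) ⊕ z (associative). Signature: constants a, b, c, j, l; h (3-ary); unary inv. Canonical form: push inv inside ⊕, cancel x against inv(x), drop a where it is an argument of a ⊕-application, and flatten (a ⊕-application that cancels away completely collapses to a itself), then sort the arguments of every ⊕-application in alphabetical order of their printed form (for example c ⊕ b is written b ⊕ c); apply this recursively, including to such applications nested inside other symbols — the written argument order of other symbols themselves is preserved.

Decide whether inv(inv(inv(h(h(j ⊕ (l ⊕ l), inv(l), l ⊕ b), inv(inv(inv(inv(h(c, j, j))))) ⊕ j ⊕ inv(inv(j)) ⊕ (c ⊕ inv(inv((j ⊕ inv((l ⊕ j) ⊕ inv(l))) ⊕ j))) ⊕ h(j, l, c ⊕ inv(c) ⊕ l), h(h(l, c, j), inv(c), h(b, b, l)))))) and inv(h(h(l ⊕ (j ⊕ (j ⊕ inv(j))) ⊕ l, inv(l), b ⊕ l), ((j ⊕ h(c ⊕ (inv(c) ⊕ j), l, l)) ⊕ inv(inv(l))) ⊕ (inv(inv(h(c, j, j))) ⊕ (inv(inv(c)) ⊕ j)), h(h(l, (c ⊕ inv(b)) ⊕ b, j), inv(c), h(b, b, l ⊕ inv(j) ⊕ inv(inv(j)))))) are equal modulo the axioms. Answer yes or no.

Left:  inv(inv(inv(h(h(j ⊕ (l ⊕ l), inv(l), l ⊕ b), inv(inv(inv(inv(h(c, j, j))))) ⊕ j ⊕ inv(inv(j)) ⊕ (c ⊕ inv(inv((j ⊕ inv((l ⊕ j) ⊕ inv(l))) ⊕ j))) ⊕ h(j, l, c ⊕ inv(c) ⊕ l), h(h(l, c, j), inv(c), h(b, b, l))))))
  Push inv inside:  distribute inv over ⊕ and collapse double inv
  Collect:  inv(h(h(j ⊕ l ⊕ l, inv(l), b ⊕ l), c ⊕ h(c, j, j) ⊕ h(j, l, l) ⊕ j ⊕ j ⊕ j, h(h(l, c, j), inv(c), h(b, b, l))))
Right:  inv(h(h(l ⊕ (j ⊕ (j ⊕ inv(j))) ⊕ l, inv(l), b ⊕ l), ((j ⊕ h(c ⊕ (inv(c) ⊕ j), l, l)) ⊕ inv(inv(l))) ⊕ (inv(inv(h(c, j, j))) ⊕ (inv(inv(c)) ⊕ j)), h(h(l, (c ⊕ inv(b)) ⊕ b, j), inv(c), h(b, b, l ⊕ inv(j) ⊕ inv(inv(j))))))
  Push inv inside:  distribute inv over ⊕ and collapse double inv
  Combine occurrences:  inv(h(h(j ⊕ l ⊕ l, inv(l), b ⊕ l), c ⊕ h(c, j, j) ⊕ h(j, l, l) ⊕ j ⊕ j ⊕ l, h(h(l, c, j), inv(c), h(b, b, l))))

Answer: no — inv(h(h(j ⊕ l ⊕ l, inv(l), b ⊕ l), c ⊕ h(c, j, j) ⊕ h(j, l, l) ⊕ j ⊕ j ⊕ j, h(h(l, c, j), inv(c), h(b, b, l)))) vs inv(h(h(j ⊕ l ⊕ l, inv(l), b ⊕ l), c ⊕ h(c, j, j) ⊕ h(j, l, l) ⊕ j ⊕ j ⊕ l, h(h(l, c, j), inv(c), h(b, b, l))))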